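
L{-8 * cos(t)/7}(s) -8 * s/(7 * s^2 + 7)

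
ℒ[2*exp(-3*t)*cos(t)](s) 2*(s + 3)/((s + 3)^2 + 1)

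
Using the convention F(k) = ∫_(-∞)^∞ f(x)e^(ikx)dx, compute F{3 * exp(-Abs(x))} 6/(k^2 + 1)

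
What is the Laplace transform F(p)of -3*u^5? -360/p^6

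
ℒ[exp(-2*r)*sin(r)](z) 1/((z + 2)^2 + 1)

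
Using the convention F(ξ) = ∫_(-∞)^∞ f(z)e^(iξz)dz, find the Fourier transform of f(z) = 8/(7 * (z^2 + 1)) 8 * pi * exp(-Abs(ξ))/7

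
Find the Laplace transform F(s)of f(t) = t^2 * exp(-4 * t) 2/(s + 4)^3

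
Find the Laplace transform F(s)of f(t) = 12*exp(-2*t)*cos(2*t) 12*(s + 2)/((s + 2)^2 + 4)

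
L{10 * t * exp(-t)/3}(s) 10/(3 * (s + 1)^2)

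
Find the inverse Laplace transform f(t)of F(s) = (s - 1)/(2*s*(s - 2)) exp(t)*cosh(t)/2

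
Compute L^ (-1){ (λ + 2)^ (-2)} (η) η*exp (-2*η)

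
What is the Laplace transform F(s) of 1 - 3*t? 1/s - 3/s^2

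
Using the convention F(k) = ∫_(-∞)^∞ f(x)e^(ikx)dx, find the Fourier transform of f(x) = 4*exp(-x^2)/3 4*sqrt(pi)*exp(-k^2/4)/3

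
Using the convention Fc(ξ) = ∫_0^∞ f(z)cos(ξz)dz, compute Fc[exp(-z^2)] sqrt(pi)*exp(-ξ^2/4)/2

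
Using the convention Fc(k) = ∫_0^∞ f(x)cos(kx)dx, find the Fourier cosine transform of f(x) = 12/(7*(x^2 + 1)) 6*pi*exp(-k)/7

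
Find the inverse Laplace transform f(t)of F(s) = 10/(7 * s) 10/7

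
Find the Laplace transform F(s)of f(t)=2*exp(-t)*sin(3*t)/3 2/((s + 1)^2 + 9)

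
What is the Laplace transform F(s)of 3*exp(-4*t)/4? 3/(4*(s+4))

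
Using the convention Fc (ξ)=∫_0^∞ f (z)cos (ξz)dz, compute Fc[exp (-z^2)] sqrt (pi)*exp (-ξ^2/4)/2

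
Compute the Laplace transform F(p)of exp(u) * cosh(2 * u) (p - 1)/((p - 1)^2 - 4)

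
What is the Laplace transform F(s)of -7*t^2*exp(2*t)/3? -14/(3*(s - 2)^3)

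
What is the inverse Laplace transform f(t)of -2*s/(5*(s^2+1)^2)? -t*sin(t)/5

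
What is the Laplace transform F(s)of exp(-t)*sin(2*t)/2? 1/((s + 1)^2 + 4)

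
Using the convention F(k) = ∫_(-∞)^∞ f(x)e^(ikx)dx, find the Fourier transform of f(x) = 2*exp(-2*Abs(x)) 8/(k^2 + 4)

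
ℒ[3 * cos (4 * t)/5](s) 3 * s/ (5 * (s^2+16))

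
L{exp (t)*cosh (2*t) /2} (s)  (s - 1) / (2*( (s - 1) ^2 - 4) ) 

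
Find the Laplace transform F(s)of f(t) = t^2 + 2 2/s + 2/s^3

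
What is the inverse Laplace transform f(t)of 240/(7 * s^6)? 2 * t^5/7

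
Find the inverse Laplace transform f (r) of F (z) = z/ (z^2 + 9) cos (3*r) 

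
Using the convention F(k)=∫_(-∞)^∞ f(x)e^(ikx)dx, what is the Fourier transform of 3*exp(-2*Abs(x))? 12/(k^2 + 4)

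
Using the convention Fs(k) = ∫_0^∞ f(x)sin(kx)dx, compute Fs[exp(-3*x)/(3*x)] atan(k/3)/3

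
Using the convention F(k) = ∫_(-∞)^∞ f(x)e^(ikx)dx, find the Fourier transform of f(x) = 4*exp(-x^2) 4*sqrt(pi)*exp(-k^2/4)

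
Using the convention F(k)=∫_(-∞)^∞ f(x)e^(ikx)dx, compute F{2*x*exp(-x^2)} I*sqrt(pi)*k*exp(-k^2/4)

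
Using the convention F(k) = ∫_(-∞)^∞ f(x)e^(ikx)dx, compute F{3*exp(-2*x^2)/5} 3*sqrt(2)*sqrt(pi)*exp(-k^2/8)/10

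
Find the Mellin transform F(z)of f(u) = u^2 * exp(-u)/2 gamma(z+2)/2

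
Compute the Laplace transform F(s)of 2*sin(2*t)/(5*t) 2*atan(2/s)/5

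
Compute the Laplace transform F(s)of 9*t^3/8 27/(4*s^4)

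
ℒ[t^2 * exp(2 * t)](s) 2/(s - 2)^3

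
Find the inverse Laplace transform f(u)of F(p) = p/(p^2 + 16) cos(4 * u)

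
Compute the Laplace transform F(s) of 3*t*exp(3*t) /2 3/(2*(s - 3) ^2) 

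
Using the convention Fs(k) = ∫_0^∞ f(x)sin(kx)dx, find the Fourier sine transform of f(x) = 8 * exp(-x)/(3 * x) 8 * atan(k)/3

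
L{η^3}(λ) 6/λ^4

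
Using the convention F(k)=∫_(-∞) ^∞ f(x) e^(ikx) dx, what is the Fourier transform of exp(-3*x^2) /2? sqrt(3)*sqrt(pi)*exp(-k^2/12) /6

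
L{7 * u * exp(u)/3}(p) 7/(3 * (p - 1)^2)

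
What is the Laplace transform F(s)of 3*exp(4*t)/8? 3/(8*(s - 4))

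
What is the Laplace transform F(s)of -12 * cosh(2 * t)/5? -12 * s/(5 * s^2 - 20)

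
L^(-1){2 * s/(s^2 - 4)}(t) 2 * cosh(2 * t)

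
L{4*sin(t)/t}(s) 4*atan(1/s)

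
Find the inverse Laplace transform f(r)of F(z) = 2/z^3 r^2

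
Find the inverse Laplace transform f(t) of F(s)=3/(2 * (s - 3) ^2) 3 * t * exp(3 * t) /2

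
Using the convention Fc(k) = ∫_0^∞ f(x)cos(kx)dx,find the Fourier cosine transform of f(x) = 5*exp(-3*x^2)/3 5*sqrt(3)*sqrt(pi)*exp(-k^2/12)/18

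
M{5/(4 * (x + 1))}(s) 5 * pi * csc(pi * s)/4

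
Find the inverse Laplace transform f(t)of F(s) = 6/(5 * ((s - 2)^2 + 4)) 3 * exp(2 * t) * sin(2 * t)/5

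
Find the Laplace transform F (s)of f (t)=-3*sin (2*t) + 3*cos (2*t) 3*s/ (s^2 + 4)-6/ (s^2 + 4)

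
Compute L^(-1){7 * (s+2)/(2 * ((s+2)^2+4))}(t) 7 * exp(-2 * t) * cos(2 * t)/2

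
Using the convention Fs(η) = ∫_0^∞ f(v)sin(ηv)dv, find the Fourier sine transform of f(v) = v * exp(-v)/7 2 * η/(7 * (η^2+1)^2)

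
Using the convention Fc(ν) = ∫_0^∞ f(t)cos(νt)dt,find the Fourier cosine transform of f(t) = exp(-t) 1/(ν^2 + 1)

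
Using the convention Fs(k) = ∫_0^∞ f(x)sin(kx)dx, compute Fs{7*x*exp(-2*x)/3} 28*k/(3*(k^2 + 4)^2)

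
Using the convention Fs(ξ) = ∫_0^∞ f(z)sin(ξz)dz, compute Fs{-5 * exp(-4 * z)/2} -5 * ξ/(2 * ξ^2 + 32)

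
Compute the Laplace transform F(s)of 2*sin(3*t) 6/(s^2 + 9)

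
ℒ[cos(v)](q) q/(q^2 + 1)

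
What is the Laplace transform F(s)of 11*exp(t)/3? 11/(3*(s - 1))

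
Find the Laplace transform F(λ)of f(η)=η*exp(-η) (λ + 1)^(-2)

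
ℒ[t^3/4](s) 3/(2*s^4)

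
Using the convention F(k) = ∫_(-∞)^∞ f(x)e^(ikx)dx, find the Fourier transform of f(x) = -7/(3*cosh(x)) -7*pi/(3*cosh(pi*k/2))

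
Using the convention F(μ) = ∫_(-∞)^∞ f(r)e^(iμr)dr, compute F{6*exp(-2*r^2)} 3*sqrt(2)*sqrt(pi)*exp(-μ^2/8)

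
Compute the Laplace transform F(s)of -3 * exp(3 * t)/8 -3/(8 * s - 24)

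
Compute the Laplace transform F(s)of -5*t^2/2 -5/s^3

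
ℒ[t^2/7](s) 2/(7 * s^3)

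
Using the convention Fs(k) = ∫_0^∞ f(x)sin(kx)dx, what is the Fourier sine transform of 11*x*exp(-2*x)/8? 11*k/(2*(k^2 + 4)^2)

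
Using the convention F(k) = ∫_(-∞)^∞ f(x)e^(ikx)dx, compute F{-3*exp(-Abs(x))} -6/(k^2 + 1)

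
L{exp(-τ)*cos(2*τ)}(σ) (σ + 1)/((σ + 1)^2 + 4)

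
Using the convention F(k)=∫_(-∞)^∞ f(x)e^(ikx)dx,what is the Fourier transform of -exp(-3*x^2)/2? -sqrt(3)*sqrt(pi)*exp(-k^2/12)/6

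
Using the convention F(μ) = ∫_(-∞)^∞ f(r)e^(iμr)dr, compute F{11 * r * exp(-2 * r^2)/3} 11 * sqrt(2) * I * sqrt(pi) * μ * exp(-μ^2/8)/24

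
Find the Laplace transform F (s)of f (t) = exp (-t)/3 1/ (3*(s + 1))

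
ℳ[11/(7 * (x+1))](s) 11 * pi * csc(pi * s)/7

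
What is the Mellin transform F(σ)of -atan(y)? pi*sec(pi*σ/2)/(2*σ)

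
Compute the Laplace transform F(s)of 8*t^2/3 16/(3*s^3)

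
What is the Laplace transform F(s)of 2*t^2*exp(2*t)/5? 4/(5*(s - 2)^3)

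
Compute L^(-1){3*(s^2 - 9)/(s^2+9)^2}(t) 3*t*cos(3*t)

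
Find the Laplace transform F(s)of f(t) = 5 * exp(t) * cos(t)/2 5 * (s - 1)/(2 * ((s - 1)^2 + 1))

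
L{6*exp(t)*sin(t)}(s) 6/((s - 1)^2 + 1)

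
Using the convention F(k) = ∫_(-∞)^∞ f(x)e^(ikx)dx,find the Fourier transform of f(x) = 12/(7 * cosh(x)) 12 * pi/(7 * cosh(pi * k/2))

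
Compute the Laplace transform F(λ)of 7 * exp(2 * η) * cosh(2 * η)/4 7 * (λ - 2)/(4 * λ * (λ - 4))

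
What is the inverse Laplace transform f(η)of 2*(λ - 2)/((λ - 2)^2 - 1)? 2*exp(2*η)*cosh(η)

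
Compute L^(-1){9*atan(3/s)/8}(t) 9*sin(3*t)/(8*t)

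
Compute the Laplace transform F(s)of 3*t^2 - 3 6/s^3 - 3/s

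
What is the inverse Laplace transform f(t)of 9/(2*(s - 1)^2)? 9*t*exp(t)/2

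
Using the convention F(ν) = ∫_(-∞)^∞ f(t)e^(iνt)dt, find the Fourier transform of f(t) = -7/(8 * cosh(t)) -7 * pi/(8 * cosh(pi * ν/2))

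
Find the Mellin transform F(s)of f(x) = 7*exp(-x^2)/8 7*gamma(s/2)/16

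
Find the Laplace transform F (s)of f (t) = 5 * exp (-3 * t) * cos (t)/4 5 * (s + 3)/ (4 * ( (s + 3)^2 + 1))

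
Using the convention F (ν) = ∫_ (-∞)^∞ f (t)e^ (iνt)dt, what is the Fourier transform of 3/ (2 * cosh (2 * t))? 3 * pi/ (4 * cosh (pi * ν/4))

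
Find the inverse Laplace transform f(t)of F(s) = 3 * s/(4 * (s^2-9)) 3 * cosh(3 * t)/4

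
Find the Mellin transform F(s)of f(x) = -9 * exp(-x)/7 -9 * gamma(s)/7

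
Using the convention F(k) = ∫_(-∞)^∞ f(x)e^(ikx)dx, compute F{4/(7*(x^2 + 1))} 4*pi*exp(-Abs(k))/7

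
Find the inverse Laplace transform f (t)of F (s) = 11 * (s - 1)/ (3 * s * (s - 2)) 11 * exp (t) * cosh (t)/3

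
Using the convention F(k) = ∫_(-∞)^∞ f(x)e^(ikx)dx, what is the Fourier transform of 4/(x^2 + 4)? 2*pi*exp(-2*Abs(k))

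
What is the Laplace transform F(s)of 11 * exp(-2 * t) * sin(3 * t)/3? 11/((s + 2)^2 + 9)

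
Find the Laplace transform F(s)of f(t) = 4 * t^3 24/s^4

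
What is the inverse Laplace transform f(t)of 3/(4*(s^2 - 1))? 3*sinh(t)/4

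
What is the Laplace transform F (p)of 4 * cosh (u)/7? 4 * p/ (7 * (p^2 - 1))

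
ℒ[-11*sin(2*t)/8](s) -11/(4*s^2 + 16)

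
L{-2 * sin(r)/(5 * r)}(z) -2 * atan(1/z)/5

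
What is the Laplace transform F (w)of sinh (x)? 1/ (w^2 - 1)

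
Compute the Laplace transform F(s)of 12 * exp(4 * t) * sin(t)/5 12/(5 * ((s - 4)^2+1))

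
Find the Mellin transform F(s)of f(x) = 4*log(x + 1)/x -4*pi*csc(pi*s)/(s - 1)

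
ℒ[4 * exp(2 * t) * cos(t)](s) 4 * (s - 2)/((s - 2)^2 + 1)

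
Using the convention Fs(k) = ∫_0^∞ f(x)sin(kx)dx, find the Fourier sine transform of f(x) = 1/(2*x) pi/4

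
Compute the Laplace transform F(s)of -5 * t -5/s^2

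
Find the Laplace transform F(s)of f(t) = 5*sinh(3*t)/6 5/(2*(s^2 - 9))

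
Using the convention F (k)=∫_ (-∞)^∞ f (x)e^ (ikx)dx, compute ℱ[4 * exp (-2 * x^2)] 2 * sqrt (2) * sqrt (pi) * exp (-k^2/8)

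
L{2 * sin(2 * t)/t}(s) 2 * atan(2/s)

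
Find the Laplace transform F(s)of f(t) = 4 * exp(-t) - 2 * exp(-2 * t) 4/(s + 1) - 2/(s + 2)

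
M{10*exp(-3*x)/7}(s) 10*gamma(s)/(7*3^s)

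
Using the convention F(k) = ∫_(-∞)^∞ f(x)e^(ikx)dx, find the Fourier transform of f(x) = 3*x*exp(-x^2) 3*I*sqrt(pi)*k*exp(-k^2/4)/2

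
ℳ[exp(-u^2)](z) gamma(z/2)/2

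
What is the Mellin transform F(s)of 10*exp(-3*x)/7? 10*gamma(s)/(7*3^s)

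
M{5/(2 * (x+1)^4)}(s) 5 * gamma(s) * gamma(4 - s)/12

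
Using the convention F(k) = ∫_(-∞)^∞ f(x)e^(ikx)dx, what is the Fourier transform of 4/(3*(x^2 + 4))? 2*pi*exp(-2*Abs(k))/3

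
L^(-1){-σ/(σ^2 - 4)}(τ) -cosh(2 * τ)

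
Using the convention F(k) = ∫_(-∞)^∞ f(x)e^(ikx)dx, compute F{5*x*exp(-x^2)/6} 5*I*sqrt(pi)*k*exp(-k^2/4)/12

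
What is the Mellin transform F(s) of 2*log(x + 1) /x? -2*pi*csc(pi*s) /(s - 1) 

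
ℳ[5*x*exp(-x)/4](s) 5*gamma(s + 1)/4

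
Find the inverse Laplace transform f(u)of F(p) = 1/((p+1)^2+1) exp(-u)*sin(u)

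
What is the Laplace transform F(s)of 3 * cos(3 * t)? 3 * s/(s^2 + 9)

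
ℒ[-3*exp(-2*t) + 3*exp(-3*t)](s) 3/(s + 3)-3/(s + 2)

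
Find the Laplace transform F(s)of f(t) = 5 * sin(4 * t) 20/(s^2 + 16)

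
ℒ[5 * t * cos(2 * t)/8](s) 5 * (s^2-4)/(8 * (s^2 + 4)^2)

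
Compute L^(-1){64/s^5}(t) 8*t^4/3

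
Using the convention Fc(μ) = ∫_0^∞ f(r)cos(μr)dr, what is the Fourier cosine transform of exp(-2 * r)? 2/(μ^2+4)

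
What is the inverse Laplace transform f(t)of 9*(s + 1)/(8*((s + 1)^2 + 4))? 9*exp(-t)*cos(2*t)/8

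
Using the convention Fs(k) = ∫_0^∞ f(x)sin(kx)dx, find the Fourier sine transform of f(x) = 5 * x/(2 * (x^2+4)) 5 * pi * exp(-2 * k)/4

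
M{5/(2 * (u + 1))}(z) 5 * pi * csc(pi * z)/2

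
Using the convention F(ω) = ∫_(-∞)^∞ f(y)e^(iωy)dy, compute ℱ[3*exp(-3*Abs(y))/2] 9/(ω^2 + 9)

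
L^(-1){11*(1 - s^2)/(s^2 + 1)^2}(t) -11*t*cos(t)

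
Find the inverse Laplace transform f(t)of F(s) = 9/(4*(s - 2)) 9*exp(2*t)/4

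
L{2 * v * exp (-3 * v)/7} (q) 2/ (7 * (q+3)^2)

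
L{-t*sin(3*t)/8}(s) -3*s/(4*(s^2 + 9)^2)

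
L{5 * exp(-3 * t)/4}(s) 5/(4 * (s + 3))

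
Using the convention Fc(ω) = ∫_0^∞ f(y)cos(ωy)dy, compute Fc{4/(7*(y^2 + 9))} 2*pi*exp(-3*ω)/21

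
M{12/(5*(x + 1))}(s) 12*pi*csc(pi*s)/5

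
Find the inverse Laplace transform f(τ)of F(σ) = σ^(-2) τ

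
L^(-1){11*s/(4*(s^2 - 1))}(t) 11*cosh(t)/4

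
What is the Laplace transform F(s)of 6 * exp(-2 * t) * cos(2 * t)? 6 * (s+2)/((s+2)^2+4)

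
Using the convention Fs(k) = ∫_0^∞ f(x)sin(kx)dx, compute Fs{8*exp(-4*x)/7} 8*k/(7*(k^2 + 16))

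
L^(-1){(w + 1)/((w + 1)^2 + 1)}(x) exp(-x)*cos(x)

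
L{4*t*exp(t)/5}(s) 4/(5*(s - 1)^2)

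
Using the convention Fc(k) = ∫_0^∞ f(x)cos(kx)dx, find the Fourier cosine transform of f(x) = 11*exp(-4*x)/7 44/(7*(k^2 + 16))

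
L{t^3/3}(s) 2/s^4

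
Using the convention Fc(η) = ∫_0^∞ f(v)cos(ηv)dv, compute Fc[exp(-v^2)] sqrt(pi)*exp(-η^2/4)/2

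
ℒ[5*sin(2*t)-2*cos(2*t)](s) 10/(s^2 + 4)-2*s/(s^2 + 4)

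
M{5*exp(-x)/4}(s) 5*gamma(s)/4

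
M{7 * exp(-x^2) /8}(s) 7 * gamma(s/2) /16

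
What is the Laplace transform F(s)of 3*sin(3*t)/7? 9/(7*(s^2 + 9))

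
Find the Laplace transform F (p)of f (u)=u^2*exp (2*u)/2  (p - 2)^ (-3)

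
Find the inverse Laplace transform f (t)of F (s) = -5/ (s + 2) -5*exp (-2*t)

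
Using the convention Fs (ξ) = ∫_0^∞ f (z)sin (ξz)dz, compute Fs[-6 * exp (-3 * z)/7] -6 * ξ/ (7 * ξ^2 + 63)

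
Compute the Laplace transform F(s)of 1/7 1/(7*s)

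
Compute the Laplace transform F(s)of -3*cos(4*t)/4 -3*s/(4*s^2+64)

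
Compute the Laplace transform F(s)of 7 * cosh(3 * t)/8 7 * s/(8 * (s^2 - 9))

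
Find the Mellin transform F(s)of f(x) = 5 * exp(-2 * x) 5 * gamma(s)/2^s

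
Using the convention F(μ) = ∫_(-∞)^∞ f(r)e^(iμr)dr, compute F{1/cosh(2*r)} pi/(2*cosh(pi*μ/4))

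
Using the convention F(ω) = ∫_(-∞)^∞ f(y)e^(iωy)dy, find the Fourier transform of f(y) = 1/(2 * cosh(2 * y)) pi/(4 * cosh(pi * ω/4))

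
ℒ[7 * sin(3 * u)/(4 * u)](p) 7 * atan(3/p)/4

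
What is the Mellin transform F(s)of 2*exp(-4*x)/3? 2^(1 - 2*s)*gamma(s)/3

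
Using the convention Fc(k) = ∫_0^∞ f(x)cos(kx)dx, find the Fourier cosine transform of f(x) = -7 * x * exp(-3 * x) 7 * (k^2-9)/(k^2 + 9)^2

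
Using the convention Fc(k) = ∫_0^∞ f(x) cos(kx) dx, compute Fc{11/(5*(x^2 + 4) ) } 11*pi*exp(-2*k) /20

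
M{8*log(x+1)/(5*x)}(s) -8*pi*csc(pi*s)/(5*s - 5)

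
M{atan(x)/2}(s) -pi*sec(pi*s/2)/(4*s)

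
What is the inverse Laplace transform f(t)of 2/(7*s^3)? t^2/7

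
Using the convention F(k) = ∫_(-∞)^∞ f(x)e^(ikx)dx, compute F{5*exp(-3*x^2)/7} 5*sqrt(3)*sqrt(pi)*exp(-k^2/12)/21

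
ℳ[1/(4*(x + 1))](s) pi*csc(pi*s)/4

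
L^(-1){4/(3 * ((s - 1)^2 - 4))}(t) 2 * exp(t) * sinh(2 * t)/3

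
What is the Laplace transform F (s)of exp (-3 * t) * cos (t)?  (s + 3)/ ( (s + 3)^2 + 1)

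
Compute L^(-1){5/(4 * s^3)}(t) 5 * t^2/8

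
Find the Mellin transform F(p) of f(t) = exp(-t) gamma(p) 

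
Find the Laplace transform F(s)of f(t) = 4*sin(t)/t 4*atan(1/s)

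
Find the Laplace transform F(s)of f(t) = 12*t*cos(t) 12*(s^2 - 1)/(s^2 + 1)^2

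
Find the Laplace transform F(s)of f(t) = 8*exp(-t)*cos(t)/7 8*(s + 1)/(7*((s + 1)^2 + 1))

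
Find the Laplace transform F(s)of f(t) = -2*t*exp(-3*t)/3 -2/(3*(s + 3)^2)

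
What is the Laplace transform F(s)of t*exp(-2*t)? (s + 2)^(-2)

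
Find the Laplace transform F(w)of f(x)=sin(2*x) 2/(w^2 + 4)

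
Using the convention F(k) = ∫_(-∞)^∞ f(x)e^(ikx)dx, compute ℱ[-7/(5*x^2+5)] -7*pi*exp(-Abs(k))/5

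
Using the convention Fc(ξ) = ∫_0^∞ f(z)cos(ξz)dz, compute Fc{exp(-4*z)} 4/(ξ^2 + 16)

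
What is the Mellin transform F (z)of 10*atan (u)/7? -5*pi*sec (pi*z/2)/ (7*z)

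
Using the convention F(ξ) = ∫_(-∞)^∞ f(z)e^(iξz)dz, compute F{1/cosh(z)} pi/cosh(pi*ξ/2)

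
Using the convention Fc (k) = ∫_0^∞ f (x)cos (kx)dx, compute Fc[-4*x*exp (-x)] 4*(k^2 - 1)/ (k^2+1)^2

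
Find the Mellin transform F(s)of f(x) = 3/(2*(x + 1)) 3*pi*csc(pi*s)/2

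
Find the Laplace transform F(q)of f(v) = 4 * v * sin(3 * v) 24 * q/(q^2 + 9)^2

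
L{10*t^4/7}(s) 240/(7*s^5) 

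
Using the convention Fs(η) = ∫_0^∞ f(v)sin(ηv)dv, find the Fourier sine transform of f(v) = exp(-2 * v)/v atan(η/2)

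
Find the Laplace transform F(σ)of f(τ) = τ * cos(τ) (σ^2 - 1)/(σ^2 + 1)^2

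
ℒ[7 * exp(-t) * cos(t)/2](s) 7 * (s + 1)/(2 * ((s + 1)^2 + 1))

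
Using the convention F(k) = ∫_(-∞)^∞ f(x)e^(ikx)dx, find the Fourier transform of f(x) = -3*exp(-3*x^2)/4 -sqrt(3)*sqrt(pi)*exp(-k^2/12)/4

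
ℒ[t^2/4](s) 1/(2*s^3)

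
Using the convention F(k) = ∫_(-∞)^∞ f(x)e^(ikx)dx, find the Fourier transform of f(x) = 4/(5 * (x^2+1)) 4 * pi * exp(-Abs(k))/5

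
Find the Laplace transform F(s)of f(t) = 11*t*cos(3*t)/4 11*(s^2 - 9)/(4*(s^2 + 9)^2)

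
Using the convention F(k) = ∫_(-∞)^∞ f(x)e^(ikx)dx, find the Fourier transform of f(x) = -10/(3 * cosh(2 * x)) -5 * pi/(3 * cosh(pi * k/4))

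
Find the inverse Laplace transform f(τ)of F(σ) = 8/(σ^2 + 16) 2*sin(4*τ)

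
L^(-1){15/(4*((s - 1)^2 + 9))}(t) 5*exp(t)*sin(3*t)/4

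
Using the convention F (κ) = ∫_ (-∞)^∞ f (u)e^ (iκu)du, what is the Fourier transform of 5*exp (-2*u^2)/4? 5*sqrt (2)*sqrt (pi)*exp (-κ^2/8)/8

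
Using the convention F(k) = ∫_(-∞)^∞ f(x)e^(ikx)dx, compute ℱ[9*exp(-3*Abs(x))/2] 27/(k^2 + 9)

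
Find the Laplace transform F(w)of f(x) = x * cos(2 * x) (w^2 - 4)/(w^2 + 4)^2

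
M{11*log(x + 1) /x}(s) -11*pi*csc(pi*s) /(s - 1) 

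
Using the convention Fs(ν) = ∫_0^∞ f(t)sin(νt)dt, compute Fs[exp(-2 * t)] ν/(ν^2+4)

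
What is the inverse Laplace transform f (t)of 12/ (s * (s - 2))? 12 * exp (t) * sinh (t)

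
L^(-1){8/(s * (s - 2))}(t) 8 * exp(t) * sinh(t)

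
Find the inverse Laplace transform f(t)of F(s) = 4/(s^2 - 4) 2 * sinh(2 * t)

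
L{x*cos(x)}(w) (w^2-1)/(w^2 + 1)^2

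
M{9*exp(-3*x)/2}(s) 3^(2 - s)*gamma(s)/2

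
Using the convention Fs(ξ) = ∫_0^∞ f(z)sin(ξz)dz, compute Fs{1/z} pi/2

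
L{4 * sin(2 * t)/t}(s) 4 * atan(2/s)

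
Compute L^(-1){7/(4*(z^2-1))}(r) 7*sinh(r)/4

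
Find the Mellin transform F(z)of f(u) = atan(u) -pi*sec(pi*z/2)/(2*z)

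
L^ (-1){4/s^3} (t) 2*t^2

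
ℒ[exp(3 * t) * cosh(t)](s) (s - 3)/((s - 3)^2 - 1)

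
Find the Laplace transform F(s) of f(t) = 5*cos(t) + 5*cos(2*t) 5*s/(s^2 + 1) + 5*s/(s^2 + 4) 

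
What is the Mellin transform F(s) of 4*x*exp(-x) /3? 4*gamma(s + 1) /3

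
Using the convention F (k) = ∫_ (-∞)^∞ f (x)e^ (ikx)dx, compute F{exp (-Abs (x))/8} 1/ (4*(k^2 + 1))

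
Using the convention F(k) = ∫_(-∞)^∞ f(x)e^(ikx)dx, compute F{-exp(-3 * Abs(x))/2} -3/(k^2+9)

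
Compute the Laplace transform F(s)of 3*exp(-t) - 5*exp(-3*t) 3/(s + 1) - 5/(s + 3)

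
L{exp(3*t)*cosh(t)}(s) (s - 3)/((s - 3)^2 - 1)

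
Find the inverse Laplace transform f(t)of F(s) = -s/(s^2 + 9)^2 -t*sin(3*t)/6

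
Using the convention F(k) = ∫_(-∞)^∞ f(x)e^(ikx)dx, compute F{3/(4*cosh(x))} 3*pi/(4*cosh(pi*k/2))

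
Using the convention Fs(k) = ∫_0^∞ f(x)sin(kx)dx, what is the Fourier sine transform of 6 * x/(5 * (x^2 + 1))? 3 * pi * exp(-k)/5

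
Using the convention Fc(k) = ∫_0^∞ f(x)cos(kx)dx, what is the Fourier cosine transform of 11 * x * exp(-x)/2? 11 * (1 - k^2)/(2 * (k^2 + 1)^2)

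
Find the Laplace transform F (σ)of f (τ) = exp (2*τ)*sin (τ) 1/ ( (σ - 2)^2 + 1)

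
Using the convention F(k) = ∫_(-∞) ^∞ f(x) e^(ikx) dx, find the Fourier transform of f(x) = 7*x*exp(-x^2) 7*I*sqrt(pi)*k*exp(-k^2/4) /2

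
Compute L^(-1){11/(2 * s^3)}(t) 11 * t^2/4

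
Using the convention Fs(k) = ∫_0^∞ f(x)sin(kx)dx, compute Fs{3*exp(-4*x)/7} 3*k/(7*(k^2 + 16))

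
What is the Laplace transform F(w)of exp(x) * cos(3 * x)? (w - 1)/((w - 1)^2 + 9)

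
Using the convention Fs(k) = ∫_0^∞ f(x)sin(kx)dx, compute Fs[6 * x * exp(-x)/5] 12 * k/(5 * (k^2 + 1)^2)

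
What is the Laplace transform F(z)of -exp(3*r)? -1/(z - 3)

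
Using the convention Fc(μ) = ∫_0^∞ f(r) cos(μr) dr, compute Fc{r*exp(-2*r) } (4 - μ^2) /(μ^2 + 4) ^2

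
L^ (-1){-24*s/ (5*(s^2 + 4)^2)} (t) -6*t*sin (2*t)/5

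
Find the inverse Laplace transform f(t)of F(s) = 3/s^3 3*t^2/2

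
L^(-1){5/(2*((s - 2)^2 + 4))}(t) 5*exp(2*t)*sin(2*t)/4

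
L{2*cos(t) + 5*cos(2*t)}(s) 5*s/(s^2 + 4) + 2*s/(s^2 + 1)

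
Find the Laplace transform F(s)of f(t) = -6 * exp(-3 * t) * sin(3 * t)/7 -18/(7 * (s + 3)^2 + 63)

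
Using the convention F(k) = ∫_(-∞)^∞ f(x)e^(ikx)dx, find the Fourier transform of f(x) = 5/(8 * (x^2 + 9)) 5 * pi * exp(-3 * Abs(k))/24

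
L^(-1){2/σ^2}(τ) 2*τ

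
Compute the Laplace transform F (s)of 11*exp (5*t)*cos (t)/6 11*(s - 5)/ (6*( (s - 5)^2 + 1))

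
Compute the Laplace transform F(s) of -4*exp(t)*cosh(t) 4*(1 - s) /(s*(s - 2) ) 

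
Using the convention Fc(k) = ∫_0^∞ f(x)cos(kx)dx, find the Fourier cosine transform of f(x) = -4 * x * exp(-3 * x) 4 * (k^2-9)/(k^2 + 9)^2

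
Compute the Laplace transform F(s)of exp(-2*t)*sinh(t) 1/((s + 2)^2 - 1)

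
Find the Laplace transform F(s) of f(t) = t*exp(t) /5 1/(5*(s - 1) ^2) 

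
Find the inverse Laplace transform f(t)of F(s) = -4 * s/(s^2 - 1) -4 * cosh(t)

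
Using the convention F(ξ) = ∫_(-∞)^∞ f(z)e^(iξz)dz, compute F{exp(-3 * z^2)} sqrt(3) * sqrt(pi) * exp(-ξ^2/12)/3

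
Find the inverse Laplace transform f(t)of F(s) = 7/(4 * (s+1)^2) 7 * t * exp(-t)/4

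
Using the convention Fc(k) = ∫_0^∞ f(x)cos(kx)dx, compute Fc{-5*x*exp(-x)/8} 5*(k^2 - 1)/(8*(k^2 + 1)^2)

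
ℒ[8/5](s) 8/(5 * s)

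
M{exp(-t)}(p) gamma(p)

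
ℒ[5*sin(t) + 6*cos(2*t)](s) 6*s/(s^2 + 4) + 5/(s^2 + 1)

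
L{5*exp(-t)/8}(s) 5/(8*(s + 1))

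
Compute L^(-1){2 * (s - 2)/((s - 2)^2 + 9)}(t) 2 * exp(2 * t) * cos(3 * t)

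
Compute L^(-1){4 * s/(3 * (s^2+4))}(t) 4 * cos(2 * t)/3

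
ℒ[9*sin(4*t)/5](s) 36/(5*(s^2 + 16))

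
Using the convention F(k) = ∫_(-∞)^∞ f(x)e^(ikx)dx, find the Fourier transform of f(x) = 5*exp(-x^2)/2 5*sqrt(pi)*exp(-k^2/4)/2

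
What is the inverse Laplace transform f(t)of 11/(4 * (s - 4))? 11 * exp(4 * t)/4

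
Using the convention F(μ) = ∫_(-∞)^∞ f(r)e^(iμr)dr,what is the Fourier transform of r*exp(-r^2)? I*sqrt(pi)*μ*exp(-μ^2/4)/2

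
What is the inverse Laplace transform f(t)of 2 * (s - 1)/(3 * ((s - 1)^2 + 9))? 2 * exp(t) * cos(3 * t)/3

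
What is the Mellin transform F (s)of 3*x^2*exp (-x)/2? 3*gamma (s + 2)/2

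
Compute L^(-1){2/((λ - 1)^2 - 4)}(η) exp(η) * sinh(2 * η)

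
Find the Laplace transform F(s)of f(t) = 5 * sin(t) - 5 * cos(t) 5/(s^2 + 1) - 5 * s/(s^2 + 1)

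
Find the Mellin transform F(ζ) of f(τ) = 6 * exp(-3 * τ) 6 * gamma(ζ) /3^ζ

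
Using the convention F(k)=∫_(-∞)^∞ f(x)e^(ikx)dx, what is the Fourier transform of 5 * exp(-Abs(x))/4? 5/(2 * (k^2 + 1))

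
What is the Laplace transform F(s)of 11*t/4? 11/(4*s^2)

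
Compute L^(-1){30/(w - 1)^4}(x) 5 * x^3 * exp(x)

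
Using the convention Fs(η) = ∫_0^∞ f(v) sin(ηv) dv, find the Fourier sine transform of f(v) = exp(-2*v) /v atan(η/2) 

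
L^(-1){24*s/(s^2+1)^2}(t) 12*t*sin(t)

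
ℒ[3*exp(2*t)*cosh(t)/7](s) 3*(s - 2)/(7*((s - 2)^2-1))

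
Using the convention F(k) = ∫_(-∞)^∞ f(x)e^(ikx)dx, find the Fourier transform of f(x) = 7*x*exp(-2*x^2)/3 7*sqrt(2)*I*sqrt(pi)*k*exp(-k^2/8)/24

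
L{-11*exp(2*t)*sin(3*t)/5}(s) -33/(5*(s - 2)^2 + 45)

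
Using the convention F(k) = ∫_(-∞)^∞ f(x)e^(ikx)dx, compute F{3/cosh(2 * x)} 3 * pi/(2 * cosh(pi * k/4))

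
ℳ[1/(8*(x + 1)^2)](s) (-pi*s + pi)/(8*sin(pi*s))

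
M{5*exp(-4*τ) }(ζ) 5*gamma(ζ) /4^ζ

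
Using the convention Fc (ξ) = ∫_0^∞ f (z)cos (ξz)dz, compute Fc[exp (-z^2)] sqrt (pi) * exp (-ξ^2/4)/2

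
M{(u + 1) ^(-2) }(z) (-pi*z + pi) /sin(pi*z) 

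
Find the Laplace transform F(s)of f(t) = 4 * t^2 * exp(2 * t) 8/(s - 2)^3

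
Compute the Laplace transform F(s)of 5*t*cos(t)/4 5*(s^2 - 1)/(4*(s^2+1)^2)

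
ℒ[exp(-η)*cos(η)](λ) (λ + 1)/((λ + 1)^2 + 1)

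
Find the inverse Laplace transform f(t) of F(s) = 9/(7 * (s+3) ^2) 9 * t * exp(-3 * t) /7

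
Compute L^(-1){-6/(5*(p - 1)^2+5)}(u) -6*exp(u)*sin(u)/5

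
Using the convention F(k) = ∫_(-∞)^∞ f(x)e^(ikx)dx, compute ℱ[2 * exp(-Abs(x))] 4/(k^2 + 1)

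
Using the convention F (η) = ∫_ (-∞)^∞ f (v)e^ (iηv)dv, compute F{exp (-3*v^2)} sqrt (3)*sqrt (pi)*exp (-η^2/12)/3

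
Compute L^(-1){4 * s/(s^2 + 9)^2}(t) 2 * t * sin(3 * t)/3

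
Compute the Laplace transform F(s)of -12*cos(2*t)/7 -12*s/(7*s^2 + 28)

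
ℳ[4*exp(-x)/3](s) 4*gamma(s)/3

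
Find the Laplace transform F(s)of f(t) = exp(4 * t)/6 1/(6 * (s - 4))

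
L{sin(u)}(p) 1/(p^2+1)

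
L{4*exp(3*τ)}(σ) 4/(σ - 3)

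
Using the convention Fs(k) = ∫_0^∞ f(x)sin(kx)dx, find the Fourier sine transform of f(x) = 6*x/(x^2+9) 3*pi*exp(-3*k)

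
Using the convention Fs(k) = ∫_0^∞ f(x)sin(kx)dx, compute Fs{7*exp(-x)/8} 7*k/(8*(k^2+1))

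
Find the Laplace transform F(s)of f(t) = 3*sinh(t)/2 3/(2*(s^2 - 1))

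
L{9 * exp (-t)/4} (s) 9/ (4 * (s + 1))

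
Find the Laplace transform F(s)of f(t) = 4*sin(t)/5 4/(5*(s^2 + 1))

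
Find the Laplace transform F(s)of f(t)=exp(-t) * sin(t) 1/((s + 1)^2 + 1)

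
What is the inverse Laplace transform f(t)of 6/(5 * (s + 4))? 6 * exp(-4 * t)/5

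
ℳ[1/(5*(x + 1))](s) pi*csc(pi*s)/5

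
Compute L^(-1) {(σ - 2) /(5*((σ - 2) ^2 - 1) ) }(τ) exp(2*τ)*cosh(τ) /5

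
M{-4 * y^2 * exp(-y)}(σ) -4 * gamma(σ+2)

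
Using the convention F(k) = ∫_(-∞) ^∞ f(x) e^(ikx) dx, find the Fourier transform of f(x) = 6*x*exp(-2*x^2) 3*sqrt(2)*I*sqrt(pi)*k*exp(-k^2/8) /4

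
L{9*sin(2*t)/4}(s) 9/(2*(s^2 + 4))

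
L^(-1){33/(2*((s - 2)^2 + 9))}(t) 11*exp(2*t)*sin(3*t)/2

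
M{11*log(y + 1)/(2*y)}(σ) -11*pi*csc(pi*σ)/(2*σ - 2)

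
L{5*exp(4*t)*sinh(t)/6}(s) 5/(6*((s - 4)^2 - 1))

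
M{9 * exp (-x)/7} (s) 9 * gamma (s)/7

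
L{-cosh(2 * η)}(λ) -λ/(λ^2 - 4)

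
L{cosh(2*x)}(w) w/(w^2 - 4)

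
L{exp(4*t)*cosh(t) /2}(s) (s - 4) /(2*((s - 4) ^2-1) ) 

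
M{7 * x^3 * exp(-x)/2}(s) 7 * gamma(s + 3)/2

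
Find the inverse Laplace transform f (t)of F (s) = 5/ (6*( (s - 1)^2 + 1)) 5*exp (t)*sin (t)/6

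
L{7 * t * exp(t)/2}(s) 7/(2 * (s - 1)^2)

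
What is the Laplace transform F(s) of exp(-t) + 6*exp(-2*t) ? 6/(s + 2) + 1/(s + 1) 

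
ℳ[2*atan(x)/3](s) -pi*sec(pi*s/2)/(3*s)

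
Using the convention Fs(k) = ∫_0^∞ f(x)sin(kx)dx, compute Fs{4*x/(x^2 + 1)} 2*pi*exp(-k)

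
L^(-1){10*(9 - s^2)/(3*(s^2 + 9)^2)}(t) -10*t*cos(3*t)/3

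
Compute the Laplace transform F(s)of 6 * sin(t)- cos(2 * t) 6/(s^2 + 1)- s/(s^2 + 4)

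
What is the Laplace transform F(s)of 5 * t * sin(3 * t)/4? 15 * s/(2 * (s^2 + 9)^2)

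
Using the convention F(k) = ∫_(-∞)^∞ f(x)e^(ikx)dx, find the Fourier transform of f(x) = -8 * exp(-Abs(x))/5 -16/(5 * k^2 + 5)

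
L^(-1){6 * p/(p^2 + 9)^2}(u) u * sin(3 * u)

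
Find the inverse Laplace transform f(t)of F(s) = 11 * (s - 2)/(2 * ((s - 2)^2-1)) 11 * exp(2 * t) * cosh(t)/2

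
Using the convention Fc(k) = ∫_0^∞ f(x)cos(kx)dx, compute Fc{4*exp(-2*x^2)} sqrt(2)*sqrt(pi)*exp(-k^2/8)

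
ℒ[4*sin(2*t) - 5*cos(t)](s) 8/(s^2 + 4) - 5*s/(s^2 + 1)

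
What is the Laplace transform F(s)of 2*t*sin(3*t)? 12*s/(s^2+9)^2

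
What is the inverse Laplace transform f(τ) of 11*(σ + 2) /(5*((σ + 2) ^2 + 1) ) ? 11*exp(-2*τ)*cos(τ) /5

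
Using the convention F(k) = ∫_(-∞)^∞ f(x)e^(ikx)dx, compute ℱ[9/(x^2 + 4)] 9*pi*exp(-2*Abs(k))/2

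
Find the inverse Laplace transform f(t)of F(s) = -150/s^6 -5*t^5/4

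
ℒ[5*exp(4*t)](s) 5/(s - 4)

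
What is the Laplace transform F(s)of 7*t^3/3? 14/s^4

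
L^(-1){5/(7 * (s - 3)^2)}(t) 5 * t * exp(3 * t)/7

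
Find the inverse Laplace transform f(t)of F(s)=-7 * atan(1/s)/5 -7 * sin(t)/(5 * t)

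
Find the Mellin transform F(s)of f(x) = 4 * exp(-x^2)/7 2 * gamma(s/2)/7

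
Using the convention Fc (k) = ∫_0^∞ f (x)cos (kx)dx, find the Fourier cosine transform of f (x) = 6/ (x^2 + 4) 3 * pi * exp (-2 * k)/2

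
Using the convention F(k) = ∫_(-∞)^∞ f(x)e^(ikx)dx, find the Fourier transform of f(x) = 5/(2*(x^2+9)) 5*pi*exp(-3*Abs(k))/6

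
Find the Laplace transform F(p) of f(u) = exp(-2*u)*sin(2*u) 2/((p + 2) ^2 + 4) 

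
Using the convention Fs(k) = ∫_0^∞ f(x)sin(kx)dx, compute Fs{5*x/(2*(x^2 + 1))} 5*pi*exp(-k)/4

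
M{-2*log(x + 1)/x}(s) 2*pi*csc(pi*s)/(s - 1)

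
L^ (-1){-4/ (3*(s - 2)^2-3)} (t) -4*exp (2*t)*sinh (t)/3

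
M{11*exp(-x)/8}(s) 11*gamma(s)/8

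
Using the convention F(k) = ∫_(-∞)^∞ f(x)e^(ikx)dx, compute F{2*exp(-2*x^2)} sqrt(2)*sqrt(pi)*exp(-k^2/8)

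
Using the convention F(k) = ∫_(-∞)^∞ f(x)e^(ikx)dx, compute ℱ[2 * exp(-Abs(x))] 4/(k^2 + 1)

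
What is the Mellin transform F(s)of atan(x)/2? -pi * sec(pi * s/2)/(4 * s)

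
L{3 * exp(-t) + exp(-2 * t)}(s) 1/(s + 2) + 3/(s + 1)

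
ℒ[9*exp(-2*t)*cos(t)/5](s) 9*(s + 2)/(5*((s + 2)^2 + 1))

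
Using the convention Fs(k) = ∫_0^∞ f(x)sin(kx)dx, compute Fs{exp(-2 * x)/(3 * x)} atan(k/2)/3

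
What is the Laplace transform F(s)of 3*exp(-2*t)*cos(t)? 3*(s + 2)/((s + 2)^2 + 1)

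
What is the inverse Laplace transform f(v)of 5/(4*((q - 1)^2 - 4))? 5*exp(v)*sinh(2*v)/8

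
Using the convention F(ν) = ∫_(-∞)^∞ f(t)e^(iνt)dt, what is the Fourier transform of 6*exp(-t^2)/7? 6*sqrt(pi)*exp(-ν^2/4)/7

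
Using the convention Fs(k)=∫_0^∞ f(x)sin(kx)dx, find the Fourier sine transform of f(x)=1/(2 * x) pi/4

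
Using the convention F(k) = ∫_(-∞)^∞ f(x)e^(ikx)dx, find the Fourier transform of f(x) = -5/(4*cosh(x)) -5*pi/(4*cosh(pi*k/2))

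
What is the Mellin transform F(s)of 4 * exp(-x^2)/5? 2 * gamma(s/2)/5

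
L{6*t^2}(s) 12/s^3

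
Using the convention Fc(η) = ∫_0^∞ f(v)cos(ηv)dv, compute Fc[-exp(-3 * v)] -3/(η^2 + 9)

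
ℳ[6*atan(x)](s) -3*pi*sec(pi*s/2)/s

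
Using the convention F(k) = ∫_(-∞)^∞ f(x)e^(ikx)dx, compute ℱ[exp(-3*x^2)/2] sqrt(3)*sqrt(pi)*exp(-k^2/12)/6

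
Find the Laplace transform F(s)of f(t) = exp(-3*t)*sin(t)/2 1/(2*((s + 3)^2 + 1))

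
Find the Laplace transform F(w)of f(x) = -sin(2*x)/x -atan(2/w)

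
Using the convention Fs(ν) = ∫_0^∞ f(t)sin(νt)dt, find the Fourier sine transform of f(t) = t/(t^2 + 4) pi * exp(-2 * ν)/2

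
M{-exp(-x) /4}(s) -gamma(s) /4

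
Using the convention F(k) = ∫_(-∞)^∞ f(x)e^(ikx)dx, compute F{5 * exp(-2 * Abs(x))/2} 10/(k^2+4)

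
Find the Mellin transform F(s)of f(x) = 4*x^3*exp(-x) 4*gamma(s + 3)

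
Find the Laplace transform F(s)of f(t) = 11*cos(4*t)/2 11*s/(2*(s^2 + 16))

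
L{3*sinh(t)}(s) 3/(s^2 - 1)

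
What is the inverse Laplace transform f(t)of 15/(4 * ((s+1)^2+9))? 5 * exp(-t) * sin(3 * t)/4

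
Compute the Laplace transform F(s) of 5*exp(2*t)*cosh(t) 5*(s - 2) /((s - 2) ^2 - 1) 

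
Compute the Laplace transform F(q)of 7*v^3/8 21/(4*q^4)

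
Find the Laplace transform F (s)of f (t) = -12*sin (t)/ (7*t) -12*atan (1/s)/7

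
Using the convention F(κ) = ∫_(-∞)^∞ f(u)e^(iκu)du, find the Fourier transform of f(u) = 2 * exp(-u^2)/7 2 * sqrt(pi) * exp(-κ^2/4)/7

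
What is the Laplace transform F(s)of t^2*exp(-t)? 2/(s + 1)^3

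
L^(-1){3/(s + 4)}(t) 3*exp(-4*t)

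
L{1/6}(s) 1/(6 * s)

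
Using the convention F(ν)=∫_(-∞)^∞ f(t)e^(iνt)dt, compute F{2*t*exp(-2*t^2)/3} sqrt(2)*I*sqrt(pi)*ν*exp(-ν^2/8)/12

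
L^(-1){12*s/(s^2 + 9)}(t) 12*cos(3*t)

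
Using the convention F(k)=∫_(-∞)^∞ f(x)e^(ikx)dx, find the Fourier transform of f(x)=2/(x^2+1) 2 * pi * exp(-Abs(k))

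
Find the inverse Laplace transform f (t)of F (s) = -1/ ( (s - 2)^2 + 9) -exp (2 * t) * sin (3 * t)/3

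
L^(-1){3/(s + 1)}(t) 3*exp(-t)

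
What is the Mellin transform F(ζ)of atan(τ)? -pi * sec(pi * ζ/2)/(2 * ζ)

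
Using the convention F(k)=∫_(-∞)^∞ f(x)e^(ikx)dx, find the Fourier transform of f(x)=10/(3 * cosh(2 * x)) 5 * pi/(3 * cosh(pi * k/4))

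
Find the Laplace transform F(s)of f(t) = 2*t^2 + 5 5/s + 4/s^3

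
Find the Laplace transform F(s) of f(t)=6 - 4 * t 6/s - 4/s^2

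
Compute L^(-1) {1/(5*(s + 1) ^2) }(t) t*exp(-t) /5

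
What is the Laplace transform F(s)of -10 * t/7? -10/(7 * s^2)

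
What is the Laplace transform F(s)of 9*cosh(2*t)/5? 9*s/(5*(s^2-4))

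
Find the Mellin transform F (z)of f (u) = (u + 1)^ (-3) pi*(z - 2)*(z - 1)/ (2*sin (pi*z))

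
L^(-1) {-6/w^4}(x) -x^3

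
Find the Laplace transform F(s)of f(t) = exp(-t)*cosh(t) (s + 1)/(s*(s + 2))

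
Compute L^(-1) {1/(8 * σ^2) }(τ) τ/8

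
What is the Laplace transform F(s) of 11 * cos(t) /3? 11 * s/(3 * (s^2 + 1) ) 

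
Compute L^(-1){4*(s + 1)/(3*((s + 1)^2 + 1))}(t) 4*exp(-t)*cos(t)/3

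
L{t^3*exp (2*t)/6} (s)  (s - 2)^ (-4)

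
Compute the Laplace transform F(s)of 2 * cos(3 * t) 2 * s/(s^2 + 9)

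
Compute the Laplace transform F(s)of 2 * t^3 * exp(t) 12/(s - 1)^4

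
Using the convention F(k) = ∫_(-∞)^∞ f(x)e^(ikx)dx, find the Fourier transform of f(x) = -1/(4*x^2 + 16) -pi*exp(-2*Abs(k))/8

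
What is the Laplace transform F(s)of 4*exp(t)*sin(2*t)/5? 8/(5*((s - 1)^2 + 4))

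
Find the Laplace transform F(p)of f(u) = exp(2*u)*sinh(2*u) 2/(p*(p - 4))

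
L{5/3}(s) 5/(3*s)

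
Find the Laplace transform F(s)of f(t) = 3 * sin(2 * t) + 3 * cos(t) 3 * s/(s^2 + 1) + 6/(s^2 + 4)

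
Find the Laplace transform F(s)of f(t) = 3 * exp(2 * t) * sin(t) 3/((s - 2)^2 + 1)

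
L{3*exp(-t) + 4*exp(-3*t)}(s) 3/(s + 1) + 4/(s + 3)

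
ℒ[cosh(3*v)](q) q/(q^2 - 9)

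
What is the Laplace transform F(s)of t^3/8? 3/(4*s^4)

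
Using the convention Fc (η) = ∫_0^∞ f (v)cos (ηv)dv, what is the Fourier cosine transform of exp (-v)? 1/ (η^2 + 1)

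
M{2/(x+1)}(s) 2*pi*csc(pi*s)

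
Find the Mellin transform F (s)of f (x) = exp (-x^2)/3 gamma (s/2)/6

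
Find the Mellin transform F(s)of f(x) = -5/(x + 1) -5 * pi * csc(pi * s)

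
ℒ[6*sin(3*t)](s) 18/(s^2 + 9)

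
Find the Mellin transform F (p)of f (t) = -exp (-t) -gamma (p)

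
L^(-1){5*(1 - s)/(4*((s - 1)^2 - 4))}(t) -5*exp(t)*cosh(2*t)/4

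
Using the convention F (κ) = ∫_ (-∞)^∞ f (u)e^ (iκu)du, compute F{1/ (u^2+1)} pi*exp (-Abs (κ))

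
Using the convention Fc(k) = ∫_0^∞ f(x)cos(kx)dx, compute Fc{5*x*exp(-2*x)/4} 5*(4 - k^2)/(4*(k^2+4)^2)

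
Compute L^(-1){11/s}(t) 11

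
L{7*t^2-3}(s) 14/s^3-3/s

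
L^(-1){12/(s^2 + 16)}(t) 3 * sin(4 * t)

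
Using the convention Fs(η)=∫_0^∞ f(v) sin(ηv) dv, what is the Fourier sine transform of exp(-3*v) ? η/(η^2 + 9) 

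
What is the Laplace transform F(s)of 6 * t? 6/s^2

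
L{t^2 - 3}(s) 2/s^3 - 3/s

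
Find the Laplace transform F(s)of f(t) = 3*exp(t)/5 3/(5*(s - 1))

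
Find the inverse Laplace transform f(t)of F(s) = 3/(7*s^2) 3*t/7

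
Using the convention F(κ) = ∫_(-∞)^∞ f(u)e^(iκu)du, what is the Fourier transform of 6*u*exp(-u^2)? 3*I*sqrt(pi)*κ*exp(-κ^2/4)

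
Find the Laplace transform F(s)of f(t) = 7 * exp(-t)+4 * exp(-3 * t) 7/(s+1)+4/(s+3)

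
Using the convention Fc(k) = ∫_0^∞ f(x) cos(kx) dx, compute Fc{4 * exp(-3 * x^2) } 2 * sqrt(3) * sqrt(pi) * exp(-k^2/12) /3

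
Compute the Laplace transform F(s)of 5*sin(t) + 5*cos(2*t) 5/(s^2 + 1) + 5*s/(s^2 + 4)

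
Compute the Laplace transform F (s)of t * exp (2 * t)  (s - 2)^ (-2)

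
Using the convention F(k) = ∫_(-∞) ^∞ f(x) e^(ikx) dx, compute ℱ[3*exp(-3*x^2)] sqrt(3)*sqrt(pi)*exp(-k^2/12) 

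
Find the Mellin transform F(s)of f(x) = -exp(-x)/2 -gamma(s)/2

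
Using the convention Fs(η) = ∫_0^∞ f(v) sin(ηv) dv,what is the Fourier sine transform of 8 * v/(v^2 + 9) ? 4 * pi * exp(-3 * η) 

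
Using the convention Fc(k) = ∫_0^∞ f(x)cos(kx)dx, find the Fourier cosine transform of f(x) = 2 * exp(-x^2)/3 sqrt(pi) * exp(-k^2/4)/3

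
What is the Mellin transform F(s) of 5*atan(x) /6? -5*pi*sec(pi*s/2) /(12*s) 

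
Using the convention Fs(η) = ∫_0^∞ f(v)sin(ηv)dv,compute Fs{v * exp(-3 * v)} 6 * η/(η^2 + 9)^2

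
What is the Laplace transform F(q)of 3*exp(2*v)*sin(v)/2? 3/(2*((q - 2)^2 + 1))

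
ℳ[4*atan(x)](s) -2*pi*sec(pi*s/2) /s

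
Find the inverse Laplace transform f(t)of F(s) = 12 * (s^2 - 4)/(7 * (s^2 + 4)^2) 12 * t * cos(2 * t)/7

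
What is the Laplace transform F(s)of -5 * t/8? -5/(8 * s^2)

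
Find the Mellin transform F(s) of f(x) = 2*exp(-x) 2*gamma(s) 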